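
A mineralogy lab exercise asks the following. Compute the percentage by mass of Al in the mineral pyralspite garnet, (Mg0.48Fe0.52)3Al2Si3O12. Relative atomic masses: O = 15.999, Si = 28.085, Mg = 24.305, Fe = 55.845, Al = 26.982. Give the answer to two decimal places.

Molar mass of (Mg0.48Fe0.52)3Al2Si3O12: 1.44×24.305 + 1.56×55.845 + 2×26.982 + 3×28.085 + 12×15.999 = 452.324 g/mol.
Mass of Al per formula unit: 2 × 26.982 = 53.964 g.
Weight fraction Al = 53.964 / 452.324 = 0.1193.

11.93 weight percent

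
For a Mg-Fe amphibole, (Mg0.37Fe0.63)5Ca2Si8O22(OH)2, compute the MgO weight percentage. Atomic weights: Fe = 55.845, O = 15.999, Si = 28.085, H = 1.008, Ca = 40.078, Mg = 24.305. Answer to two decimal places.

8.18 wt%

M((Mg0.37Fe0.63)5Ca2Si8O22(OH)2) = 911.704 g/mol; M(MgO) = 40.304 g/mol.
Moles MgO per formula unit = 1.85 Mg ÷ 1 = 1.8500.
MgO fraction = (1.8500 × 40.304) / 911.704 = 74.562/911.704 = 0.0818.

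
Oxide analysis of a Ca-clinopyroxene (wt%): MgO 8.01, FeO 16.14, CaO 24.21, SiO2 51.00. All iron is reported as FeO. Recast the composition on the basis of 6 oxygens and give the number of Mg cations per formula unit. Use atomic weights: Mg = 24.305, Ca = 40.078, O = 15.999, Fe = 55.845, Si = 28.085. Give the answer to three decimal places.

MgO: 8.01/40.304 = 0.19874 mol → 0.19874 mol Mg, 0.19874 mol O.
FeO: 16.14/71.844 = 0.22465 mol → 0.22465 mol Fe, 0.22465 mol O.
CaO: 24.21/56.077 = 0.43173 mol → 0.43173 mol Ca, 0.43173 mol O.
SiO2: 51.00/60.083 = 0.84883 mol → 0.84883 mol Si, 1.69766 mol O.
Total oxygen = 2.55278 mol. Normalization factor = 6/2.55278 = 2.35038.
Mg per 6 O = 0.19874 × 2.35038 = 0.467.

0.467 Mg apfu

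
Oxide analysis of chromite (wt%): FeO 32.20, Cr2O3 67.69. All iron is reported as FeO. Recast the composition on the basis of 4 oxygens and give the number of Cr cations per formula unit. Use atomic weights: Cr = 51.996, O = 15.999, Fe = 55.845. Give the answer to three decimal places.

1.997 Cr apfu

32.20 wt% FeO ÷ 71.844 g/mol = 0.44819 mol, giving 0.44819 Fe and 0.44819 O.
67.69 wt% Cr2O3 ÷ 151.989 g/mol = 0.44536 mol, giving 0.89072 Cr and 1.33608 O.
Oxygen sums to 1.78427; scaling by 4/1.78427 = 2.24181 puts the formula on 4 O.
Cr: 0.89072 × 2.24181 = 1.997 atoms per formula unit.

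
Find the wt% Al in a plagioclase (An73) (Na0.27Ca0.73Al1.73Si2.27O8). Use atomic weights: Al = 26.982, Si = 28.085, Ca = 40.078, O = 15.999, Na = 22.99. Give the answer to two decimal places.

17.04 mass %

M(Na0.27Ca0.73Al1.73Si2.27O8) = 273.888 g/mol.
Al contributes 1.73 × 26.982 = 46.679 g per mole.
46.679/273.888 = 0.1704 → 17.04%.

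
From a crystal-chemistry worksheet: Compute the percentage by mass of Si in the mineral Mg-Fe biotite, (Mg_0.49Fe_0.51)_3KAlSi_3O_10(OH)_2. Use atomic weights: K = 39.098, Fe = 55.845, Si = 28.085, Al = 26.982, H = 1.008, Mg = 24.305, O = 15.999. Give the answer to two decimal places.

18.10 weight percent

Formula mass = 1.47*24.305 + 1.53*55.845 + 1*39.098 + 1*26.982 + 3*28.085 + 12*15.999 + 2*1.008 = 465.510 g/mol, of which 84.255 g is Si.
So Si makes up 84.255/465.510 = 0.1810 of the mass, i.e. 18.10%.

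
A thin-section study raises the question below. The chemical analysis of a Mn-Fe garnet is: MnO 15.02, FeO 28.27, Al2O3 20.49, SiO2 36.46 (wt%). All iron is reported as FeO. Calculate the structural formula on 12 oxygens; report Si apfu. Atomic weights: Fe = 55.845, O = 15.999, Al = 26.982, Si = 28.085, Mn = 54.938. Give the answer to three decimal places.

MnO: 15.02/70.937 = 0.21174 mol → 0.21174 mol Mn, 0.21174 mol O.
FeO: 28.27/71.844 = 0.39349 mol → 0.39349 mol Fe, 0.39349 mol O.
Al2O3: 20.49/101.961 = 0.20096 mol → 0.40192 mol Al, 0.60288 mol O.
SiO2: 36.46/60.083 = 0.60683 mol → 0.60683 mol Si, 1.21366 mol O.
Total oxygen = 2.42177 mol. Normalization factor = 12/2.42177 = 4.95505.
Si per 12 O = 0.60683 × 4.95505 = 3.007.

3.007 Si apfu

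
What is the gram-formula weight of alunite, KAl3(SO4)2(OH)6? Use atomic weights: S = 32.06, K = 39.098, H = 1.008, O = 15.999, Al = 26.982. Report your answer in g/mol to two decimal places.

414.20 g/mol

K: 1 × 39.098 = 39.0980
Al: 3 × 26.982 = 80.9460
S: 2 × 32.06 = 64.1200
O: 14 × 15.999 = 223.9860
H: 6 × 1.008 = 6.0480
Summing the contributions gives the formula mass.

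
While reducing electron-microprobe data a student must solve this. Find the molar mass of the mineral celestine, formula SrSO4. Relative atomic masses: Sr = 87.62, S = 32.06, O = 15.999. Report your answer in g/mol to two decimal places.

183.68 g/mol

Sr: 1 × 87.62 = 87.6200
S: 1 × 32.06 = 32.0600
O: 4 × 15.999 = 63.9960
Summing the contributions gives the formula mass.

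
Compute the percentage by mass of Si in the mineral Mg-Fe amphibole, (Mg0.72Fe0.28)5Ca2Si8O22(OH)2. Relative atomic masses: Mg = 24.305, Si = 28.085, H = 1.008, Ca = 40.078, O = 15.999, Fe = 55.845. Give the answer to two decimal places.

Molar mass of (Mg0.72Fe0.28)5Ca2Si8O22(OH)2: 3.60·24.305 + 1.40·55.845 + 2·40.078 + 8·28.085 + 24·15.999 + 2·1.008 = 856.509 g/mol.
Mass of Si per formula unit: 8 × 28.085 = 224.680 g.
Weight fraction Si = 224.680 / 856.509 = 0.2623.

26.23 wt%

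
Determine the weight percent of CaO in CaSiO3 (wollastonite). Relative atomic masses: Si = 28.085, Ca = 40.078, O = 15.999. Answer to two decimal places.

Formula mass = 116.160 g/mol.
1 Ca → 1.0000 mol CaO per formula unit; M(CaO) = 56.077, so CaO mass = 56.077 g.
56.077/116.160 × 100 = 48.28 wt%.

48.28 wt%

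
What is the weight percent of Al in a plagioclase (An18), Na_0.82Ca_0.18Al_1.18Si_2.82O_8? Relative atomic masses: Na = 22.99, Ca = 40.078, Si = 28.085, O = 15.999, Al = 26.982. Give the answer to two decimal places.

12.01 wt%

Molar mass of Na_0.82Ca_0.18Al_1.18Si_2.82O_8: 0.82×22.99 + 0.18×40.078 + 1.18×26.982 + 2.82×28.085 + 8×15.999 = 265.096 g/mol.
Mass of Al per formula unit: 1.18 × 26.982 = 31.839 g.
Weight fraction Al = 31.839 / 265.096 = 0.1201.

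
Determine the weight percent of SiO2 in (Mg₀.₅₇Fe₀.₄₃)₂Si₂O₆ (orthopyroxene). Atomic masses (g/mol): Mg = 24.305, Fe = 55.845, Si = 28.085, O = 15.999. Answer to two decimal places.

52.73 wt%

Molar mass of (Mg₀.₅₇Fe₀.₄₃)₂Si₂O₆ = 1.14*24.305 + 0.86*55.845 + 2*28.085 + 6*15.999 = 227.898 g/mol.
Each formula unit contains 2 Si, equivalent to 2/1 = 2.0000 mol SiO2.
M(SiO2) = 1×28.085 + 2×15.999 = 60.083 g/mol.
Mass of SiO2 per formula unit = 2.0000 × 60.083 = 120.166 g.
SiO2 wt% = 120.166 / 227.898 × 100 = 52.73%.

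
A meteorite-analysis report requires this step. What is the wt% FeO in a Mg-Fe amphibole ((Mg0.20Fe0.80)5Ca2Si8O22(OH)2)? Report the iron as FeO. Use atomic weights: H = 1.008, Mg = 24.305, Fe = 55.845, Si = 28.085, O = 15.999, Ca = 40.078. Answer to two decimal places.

Molar mass of (Mg0.20Fe0.80)5Ca2Si8O22(OH)2 = 1·24.305 + 4·55.845 + 2·40.078 + 8·28.085 + 24·15.999 + 2·1.008 = 938.513 g/mol.
Each formula unit contains 4 Fe, equivalent to 4/1 = 4.0000 mol FeO.
M(FeO) = 1×55.845 + 1×15.999 = 71.844 g/mol.
Mass of FeO per formula unit = 4.0000 × 71.844 = 287.376 g.
FeO wt% = 287.376 / 938.513 × 100 = 30.62%.

30.62 wt%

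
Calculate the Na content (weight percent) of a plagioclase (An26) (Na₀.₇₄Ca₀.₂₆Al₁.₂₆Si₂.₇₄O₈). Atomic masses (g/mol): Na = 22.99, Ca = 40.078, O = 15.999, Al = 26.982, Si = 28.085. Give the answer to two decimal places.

6.39 weight percent

Molar mass of Na₀.₇₄Ca₀.₂₆Al₁.₂₆Si₂.₇₄O₈: 0.74*22.99 + 0.26*40.078 + 1.26*26.982 + 2.74*28.085 + 8*15.999 = 266.375 g/mol.
Mass of Na per formula unit: 0.74 × 22.99 = 17.013 g.
Weight fraction Na = 17.013 / 266.375 = 0.0639.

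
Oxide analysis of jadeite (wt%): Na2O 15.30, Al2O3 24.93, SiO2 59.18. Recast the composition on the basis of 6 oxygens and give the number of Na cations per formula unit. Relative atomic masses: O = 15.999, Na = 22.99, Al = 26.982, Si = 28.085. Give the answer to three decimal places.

Na2O (M=61.979): mol = 0.24686; Na = 0.49372, O = 0.24686.
Al2O3 (M=101.961): mol = 0.24451; Al = 0.48902, O = 0.73353.
SiO2 (M=60.083): mol = 0.98497; Si = 0.98497, O = 1.96994.
ΣO = 2.95033; factor = 6/ΣO = 2.03367.
Na apfu = 0.49372 × 2.03367 = 1.004.

1.004 Na apfu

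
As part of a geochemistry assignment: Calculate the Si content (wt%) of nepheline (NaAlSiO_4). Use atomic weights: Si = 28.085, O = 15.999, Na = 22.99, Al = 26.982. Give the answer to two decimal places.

Formula mass = 1*22.99 + 1*26.982 + 1*28.085 + 4*15.999 = 142.053 g/mol, of which 28.085 g is Si.
So Si makes up 28.085/142.053 = 0.1977 of the mass, i.e. 19.77%.

19.77 wt%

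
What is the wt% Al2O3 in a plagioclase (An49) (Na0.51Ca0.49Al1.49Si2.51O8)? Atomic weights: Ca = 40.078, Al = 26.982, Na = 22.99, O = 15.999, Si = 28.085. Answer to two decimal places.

Molar mass of Na0.51Ca0.49Al1.49Si2.51O8 = 0.51×22.99 + 0.49×40.078 + 1.49×26.982 + 2.51×28.085 + 8×15.999 = 270.052 g/mol.
Each formula unit contains 1.49 Al, equivalent to 1.49/2 = 0.7450 mol Al2O3.
M(Al2O3) = 2×26.982 + 3×15.999 = 101.961 g/mol.
Mass of Al2O3 per formula unit = 0.7450 × 101.961 = 75.961 g.
Al2O3 wt% = 75.961 / 270.052 × 100 = 28.13%.

28.13 wt%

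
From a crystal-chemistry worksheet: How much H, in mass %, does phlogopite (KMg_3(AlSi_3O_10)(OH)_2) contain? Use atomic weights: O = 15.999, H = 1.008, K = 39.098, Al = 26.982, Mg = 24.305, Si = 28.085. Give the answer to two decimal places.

Molar mass of KMg_3(AlSi_3O_10)(OH)_2: 1×39.098 + 3×24.305 + 1×26.982 + 3×28.085 + 12×15.999 + 2×1.008 = 417.254 g/mol.
Mass of H per formula unit: 2 × 1.008 = 2.016 g.
Weight fraction H = 2.016 / 417.254 = 0.0048.

0.48 mass %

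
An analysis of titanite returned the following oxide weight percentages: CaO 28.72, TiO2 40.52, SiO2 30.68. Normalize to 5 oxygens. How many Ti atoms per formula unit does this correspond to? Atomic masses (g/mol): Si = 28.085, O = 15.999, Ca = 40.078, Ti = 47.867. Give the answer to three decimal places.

0.996 Ti apfu

28.72 wt% CaO ÷ 56.077 g/mol = 0.51215 mol, giving 0.51215 Ca and 0.51215 O.
40.52 wt% TiO2 ÷ 79.865 g/mol = 0.50736 mol, giving 0.50736 Ti and 1.01472 O.
30.68 wt% SiO2 ÷ 60.083 g/mol = 0.51063 mol, giving 0.51063 Si and 1.02126 O.
Oxygen sums to 2.54813; scaling by 5/2.54813 = 1.96222 puts the formula on 5 O.
Ti: 0.50736 × 1.96222 = 0.996 atoms per formula unit.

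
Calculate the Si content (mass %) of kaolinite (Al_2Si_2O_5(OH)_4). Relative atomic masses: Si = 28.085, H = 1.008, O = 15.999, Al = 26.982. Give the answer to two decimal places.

M(Al_2Si_2O_5(OH)_4) = 258.157 g/mol.
Si contributes 2 × 28.085 = 56.170 g per mole.
56.170/258.157 = 0.2176 → 21.76%.

21.76 mass %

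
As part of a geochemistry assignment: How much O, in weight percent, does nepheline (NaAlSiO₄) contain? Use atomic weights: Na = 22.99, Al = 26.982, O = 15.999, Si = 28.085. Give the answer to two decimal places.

45.05 weight percent

M(NaAlSiO₄) = 142.053 g/mol.
O contributes 4 × 15.999 = 63.996 g per mole.
63.996/142.053 = 0.4505 → 45.05%.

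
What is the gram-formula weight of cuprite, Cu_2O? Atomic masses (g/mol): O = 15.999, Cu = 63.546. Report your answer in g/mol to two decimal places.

143.09 g/mol

The formula mass is the sum 2×63.546 + 1×15.999.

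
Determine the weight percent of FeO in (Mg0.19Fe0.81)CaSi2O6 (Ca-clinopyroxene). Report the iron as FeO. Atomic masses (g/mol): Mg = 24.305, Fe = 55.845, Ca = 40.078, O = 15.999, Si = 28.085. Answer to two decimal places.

M((Mg0.19Fe0.81)CaSi2O6) = 242.094 g/mol; M(FeO) = 71.844 g/mol.
Moles FeO per formula unit = 0.81 Fe ÷ 1 = 0.8100.
FeO fraction = (0.8100 × 71.844) / 242.094 = 58.194/242.094 = 0.2404.

24.04 wt%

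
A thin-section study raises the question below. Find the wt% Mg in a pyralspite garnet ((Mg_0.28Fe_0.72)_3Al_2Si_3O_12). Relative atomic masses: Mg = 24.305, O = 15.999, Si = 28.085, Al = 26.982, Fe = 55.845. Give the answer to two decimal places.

M((Mg_0.28Fe_0.72)_3Al_2Si_3O_12) = 471.248 g/mol.
Mg contributes 0.84 × 24.305 = 20.416 g per mole.
20.416/471.248 = 0.0433 → 4.33%.

4.33 mass %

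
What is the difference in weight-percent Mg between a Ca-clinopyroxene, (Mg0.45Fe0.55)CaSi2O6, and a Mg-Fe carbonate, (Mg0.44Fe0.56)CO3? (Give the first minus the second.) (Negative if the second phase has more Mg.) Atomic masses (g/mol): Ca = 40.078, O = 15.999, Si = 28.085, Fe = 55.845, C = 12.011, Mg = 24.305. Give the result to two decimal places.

-5.81 percentage points

M((Mg0.45Fe0.55)CaSi2O6) = 233.894 g/mol, so wt% Mg = 10.937/233.894 × 100 = 4.68%.
M((Mg0.44Fe0.56)CO3) = 101.975 g/mol, so wt% Mg = 10.694/101.975 × 100 = 10.49%.
4.68 − 10.49 = -5.81 pp.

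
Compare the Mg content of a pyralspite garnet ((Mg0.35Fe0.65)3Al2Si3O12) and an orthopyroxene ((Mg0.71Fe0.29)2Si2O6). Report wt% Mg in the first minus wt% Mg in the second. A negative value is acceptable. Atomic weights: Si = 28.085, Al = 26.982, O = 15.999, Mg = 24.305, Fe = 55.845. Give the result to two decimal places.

-10.26 percentage points

M((Mg0.35Fe0.65)3Al2Si3O12) = 464.625 g/mol, so wt% Mg = 25.520/464.625 × 100 = 5.49%.
M((Mg0.71Fe0.29)2Si2O6) = 219.067 g/mol, so wt% Mg = 34.513/219.067 × 100 = 15.75%.
5.49 − 15.75 = -10.26 pp.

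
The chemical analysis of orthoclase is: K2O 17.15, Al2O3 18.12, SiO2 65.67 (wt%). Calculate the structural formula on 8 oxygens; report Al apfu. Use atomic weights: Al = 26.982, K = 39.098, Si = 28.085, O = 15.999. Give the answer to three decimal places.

0.980 Al apfu

17.15 wt% K2O ÷ 94.195 g/mol = 0.18207 mol, giving 0.36414 K and 0.18207 O.
18.12 wt% Al2O3 ÷ 101.961 g/mol = 0.17772 mol, giving 0.35544 Al and 0.53316 O.
65.67 wt% SiO2 ÷ 60.083 g/mol = 1.09299 mol, giving 1.09299 Si and 2.18598 O.
Oxygen sums to 2.90121; scaling by 8/2.90121 = 2.75747 puts the formula on 8 O.
Al: 0.35544 × 2.75747 = 0.980 atoms per formula unit.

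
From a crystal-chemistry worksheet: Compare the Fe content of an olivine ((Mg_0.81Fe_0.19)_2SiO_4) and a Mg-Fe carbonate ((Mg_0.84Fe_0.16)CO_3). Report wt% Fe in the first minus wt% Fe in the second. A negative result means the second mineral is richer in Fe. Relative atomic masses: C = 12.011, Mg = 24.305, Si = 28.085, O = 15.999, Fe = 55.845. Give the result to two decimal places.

Fe in (Mg_0.81Fe_0.19)_2SiO_4: molar mass 152.676 g/mol; 0.38×55.845 = 21.221 g → 13.90 wt%.
Fe in (Mg_0.84Fe_0.16)CO_3: molar mass 89.359 g/mol; 0.16×55.845 = 8.935 g → 10.00 wt%.
Difference = 13.90 − 10.00 = 3.90 percentage points.

3.90 percentage points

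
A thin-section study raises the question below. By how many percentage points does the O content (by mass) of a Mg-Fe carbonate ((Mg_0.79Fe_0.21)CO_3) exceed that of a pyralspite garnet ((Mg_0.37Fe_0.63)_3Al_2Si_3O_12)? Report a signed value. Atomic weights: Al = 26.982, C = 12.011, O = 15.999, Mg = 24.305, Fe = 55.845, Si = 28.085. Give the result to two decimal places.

O in (Mg_0.79Fe_0.21)CO_3: molar mass 90.936 g/mol; 3×15.999 = 47.997 g → 52.78 wt%.
O in (Mg_0.37Fe_0.63)_3Al_2Si_3O_12: molar mass 462.733 g/mol; 12×15.999 = 191.988 g → 41.49 wt%.
Difference = 52.78 − 41.49 = 11.29 percentage points.

11.29 percentage points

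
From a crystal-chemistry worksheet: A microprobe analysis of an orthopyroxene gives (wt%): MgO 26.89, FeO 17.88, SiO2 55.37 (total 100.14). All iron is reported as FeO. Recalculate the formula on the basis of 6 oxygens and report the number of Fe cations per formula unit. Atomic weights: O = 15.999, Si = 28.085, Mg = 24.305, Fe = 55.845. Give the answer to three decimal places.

MgO: 26.89/40.304 = 0.66718 mol → 0.66718 mol Mg, 0.66718 mol O.
FeO: 17.88/71.844 = 0.24887 mol → 0.24887 mol Fe, 0.24887 mol O.
SiO2: 55.37/60.083 = 0.92156 mol → 0.92156 mol Si, 1.84312 mol O.
Total oxygen = 2.75917 mol. Normalization factor = 6/2.75917 = 2.17457.
Fe per 6 O = 0.24887 × 2.17457 = 0.541.

0.541 Fe apfu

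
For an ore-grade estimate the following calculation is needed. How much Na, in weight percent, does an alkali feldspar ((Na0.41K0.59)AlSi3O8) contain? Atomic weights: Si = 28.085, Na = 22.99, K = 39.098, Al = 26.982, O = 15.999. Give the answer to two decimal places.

Formula mass = 0.41*22.99 + 0.59*39.098 + 1*26.982 + 3*28.085 + 8*15.999 = 271.723 g/mol, of which 9.426 g is Na.
So Na makes up 9.426/271.723 = 0.0347 of the mass, i.e. 3.47%.

3.47 weight percent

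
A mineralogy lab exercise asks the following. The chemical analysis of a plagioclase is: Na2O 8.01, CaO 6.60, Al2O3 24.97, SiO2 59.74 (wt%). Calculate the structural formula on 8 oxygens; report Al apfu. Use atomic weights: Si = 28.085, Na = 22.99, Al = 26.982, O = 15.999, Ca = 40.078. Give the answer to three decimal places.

Na2O: 8.01/61.979 = 0.12924 mol → 0.25848 mol Na, 0.12924 mol O.
CaO: 6.60/56.077 = 0.11770 mol → 0.11770 mol Ca, 0.11770 mol O.
Al2O3: 24.97/101.961 = 0.24490 mol → 0.48980 mol Al, 0.73470 mol O.
SiO2: 59.74/60.083 = 0.99429 mol → 0.99429 mol Si, 1.98858 mol O.
Total oxygen = 2.97022 mol. Normalization factor = 8/2.97022 = 2.69340.
Al per 8 O = 0.48980 × 2.69340 = 1.319.

1.319 Al apfu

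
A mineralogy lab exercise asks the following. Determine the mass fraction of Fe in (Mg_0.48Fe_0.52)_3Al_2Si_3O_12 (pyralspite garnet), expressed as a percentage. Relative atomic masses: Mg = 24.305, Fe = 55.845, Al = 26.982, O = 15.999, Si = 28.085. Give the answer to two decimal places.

Formula mass = 1.44×24.305 + 1.56×55.845 + 2×26.982 + 3×28.085 + 12×15.999 = 452.324 g/mol, of which 87.118 g is Fe.
So Fe makes up 87.118/452.324 = 0.1926 of the mass, i.e. 19.26%.

19.26 wt%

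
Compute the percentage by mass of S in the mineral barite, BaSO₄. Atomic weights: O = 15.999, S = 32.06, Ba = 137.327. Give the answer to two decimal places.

Molar mass of BaSO₄: 1·137.327 + 1·32.06 + 4·15.999 = 233.383 g/mol.
Mass of S per formula unit: 1 × 32.06 = 32.060 g.
Weight fraction S = 32.060 / 233.383 = 0.1374.

13.74 weight percent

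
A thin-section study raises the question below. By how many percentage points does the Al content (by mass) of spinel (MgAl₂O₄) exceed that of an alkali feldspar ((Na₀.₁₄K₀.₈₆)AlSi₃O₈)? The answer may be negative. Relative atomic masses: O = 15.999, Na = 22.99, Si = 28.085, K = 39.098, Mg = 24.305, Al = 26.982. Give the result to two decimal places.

28.16 percentage points

First mineral: 53.964 g Al in 142.265 g formula = 37.93 wt% Al.
Second mineral: 26.982 g Al in 276.072 g formula = 9.77 wt% Al.
37.93% − 9.77% gives a difference of 28.16 percentage points.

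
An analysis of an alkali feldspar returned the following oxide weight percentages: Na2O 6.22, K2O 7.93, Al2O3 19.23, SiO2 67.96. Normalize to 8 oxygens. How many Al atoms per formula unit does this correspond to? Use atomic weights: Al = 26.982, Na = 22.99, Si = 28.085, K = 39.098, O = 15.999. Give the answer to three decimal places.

1.002 Al apfu

Na2O (M=61.979): mol = 0.10036; Na = 0.20072, O = 0.10036.
K2O (M=94.195): mol = 0.08419; K = 0.16838, O = 0.08419.
Al2O3 (M=101.961): mol = 0.18860; Al = 0.37720, O = 0.56580.
SiO2 (M=60.083): mol = 1.13110; Si = 1.13110, O = 2.26220.
ΣO = 3.01255; factor = 8/ΣO = 2.65556.
Al apfu = 0.37720 × 2.65556 = 1.002.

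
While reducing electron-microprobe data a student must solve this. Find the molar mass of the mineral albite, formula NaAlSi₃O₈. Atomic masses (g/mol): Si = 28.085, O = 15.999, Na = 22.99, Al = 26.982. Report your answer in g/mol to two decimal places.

262.22 g/mol

M = 1(22.99) + 1(26.982) + 3(28.085) + 8(15.999)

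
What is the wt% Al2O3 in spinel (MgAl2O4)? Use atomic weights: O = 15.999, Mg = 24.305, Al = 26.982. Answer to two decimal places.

71.67 wt%

Formula mass = 142.265 g/mol.
2 Al → 1.0000 mol Al2O3 per formula unit; M(Al2O3) = 101.961, so Al2O3 mass = 101.961 g.
101.961/142.265 × 100 = 71.67 wt%.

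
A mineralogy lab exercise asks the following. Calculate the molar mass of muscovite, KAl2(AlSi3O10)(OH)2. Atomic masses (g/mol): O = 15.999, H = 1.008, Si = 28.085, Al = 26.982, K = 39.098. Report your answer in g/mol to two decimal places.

The formula mass is the sum 1·39.098 + 3·26.982 + 3·28.085 + 12·15.999 + 2·1.008.

398.30 g/mol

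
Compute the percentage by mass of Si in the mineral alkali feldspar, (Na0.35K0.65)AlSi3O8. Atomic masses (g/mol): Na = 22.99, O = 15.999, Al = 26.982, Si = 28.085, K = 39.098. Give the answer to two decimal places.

30.90 mass %

Molar mass of (Na0.35K0.65)AlSi3O8: 0.35×22.99 + 0.65×39.098 + 1×26.982 + 3×28.085 + 8×15.999 = 272.689 g/mol.
Mass of Si per formula unit: 3 × 28.085 = 84.255 g.
Weight fraction Si = 84.255 / 272.689 = 0.3090.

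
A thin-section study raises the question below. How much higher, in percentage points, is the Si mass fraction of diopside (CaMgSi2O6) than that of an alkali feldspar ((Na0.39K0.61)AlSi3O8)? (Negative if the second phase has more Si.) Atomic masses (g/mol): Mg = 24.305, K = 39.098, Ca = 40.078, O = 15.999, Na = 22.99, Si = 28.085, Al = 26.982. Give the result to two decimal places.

-5.03 percentage points

First mineral: 56.170 g Si in 216.547 g formula = 25.94 wt% Si.
Second mineral: 84.255 g Si in 272.045 g formula = 30.97 wt% Si.
25.94% − 30.97% gives a difference of -5.03 percentage points.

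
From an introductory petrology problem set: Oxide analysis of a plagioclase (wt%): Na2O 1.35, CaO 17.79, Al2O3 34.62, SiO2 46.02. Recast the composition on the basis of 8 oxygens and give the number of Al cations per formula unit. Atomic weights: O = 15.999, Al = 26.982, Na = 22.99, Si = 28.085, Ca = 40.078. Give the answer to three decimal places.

1.880 Al apfu

Na2O: 1.35/61.979 = 0.02178 mol → 0.04356 mol Na, 0.02178 mol O.
CaO: 17.79/56.077 = 0.31724 mol → 0.31724 mol Ca, 0.31724 mol O.
Al2O3: 34.62/101.961 = 0.33954 mol → 0.67908 mol Al, 1.01862 mol O.
SiO2: 46.02/60.083 = 0.76594 mol → 0.76594 mol Si, 1.53188 mol O.
Total oxygen = 2.88952 mol. Normalization factor = 8/2.88952 = 2.76863.
Al per 8 O = 0.67908 × 2.76863 = 1.880.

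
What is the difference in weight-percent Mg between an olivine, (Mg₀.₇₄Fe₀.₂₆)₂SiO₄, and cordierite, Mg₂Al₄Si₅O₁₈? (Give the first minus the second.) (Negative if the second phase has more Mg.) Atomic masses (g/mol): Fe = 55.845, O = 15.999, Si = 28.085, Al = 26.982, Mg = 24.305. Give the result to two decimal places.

First mineral: 35.971 g Mg in 157.092 g formula = 22.90 wt% Mg.
Second mineral: 48.610 g Mg in 584.945 g formula = 8.31 wt% Mg.
22.90% − 8.31% gives a difference of 14.59 percentage points.

14.59 percentage points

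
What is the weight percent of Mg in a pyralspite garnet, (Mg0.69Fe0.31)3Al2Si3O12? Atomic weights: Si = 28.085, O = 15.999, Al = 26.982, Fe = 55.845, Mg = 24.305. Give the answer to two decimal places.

11.63 wt%

Formula mass = 2.07·24.305 + 0.93·55.845 + 2·26.982 + 3·28.085 + 12·15.999 = 432.454 g/mol, of which 50.311 g is Mg.
So Mg makes up 50.311/432.454 = 0.1163 of the mass, i.e. 11.63%.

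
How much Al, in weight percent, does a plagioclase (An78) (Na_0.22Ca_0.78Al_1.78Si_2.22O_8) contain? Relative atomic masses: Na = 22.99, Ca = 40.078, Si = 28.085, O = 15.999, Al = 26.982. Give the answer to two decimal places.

Molar mass of Na_0.22Ca_0.78Al_1.78Si_2.22O_8: 0.22·22.99 + 0.78·40.078 + 1.78·26.982 + 2.22·28.085 + 8·15.999 = 274.687 g/mol.
Mass of Al per formula unit: 1.78 × 26.982 = 48.028 g.
Weight fraction Al = 48.028 / 274.687 = 0.1748.

17.48 weight percent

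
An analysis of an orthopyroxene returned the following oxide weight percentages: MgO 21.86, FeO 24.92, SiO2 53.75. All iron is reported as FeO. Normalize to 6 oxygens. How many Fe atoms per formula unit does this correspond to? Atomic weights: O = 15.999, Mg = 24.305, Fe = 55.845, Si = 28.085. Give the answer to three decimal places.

0.777 Fe apfu

21.86 wt% MgO ÷ 40.304 g/mol = 0.54238 mol, giving 0.54238 Mg and 0.54238 O.
24.92 wt% FeO ÷ 71.844 g/mol = 0.34686 mol, giving 0.34686 Fe and 0.34686 O.
53.75 wt% SiO2 ÷ 60.083 g/mol = 0.89460 mol, giving 0.89460 Si and 1.78920 O.
Oxygen sums to 2.67844; scaling by 6/2.67844 = 2.24011 puts the formula on 6 O.
Fe: 0.34686 × 2.24011 = 0.777 atoms per formula unit.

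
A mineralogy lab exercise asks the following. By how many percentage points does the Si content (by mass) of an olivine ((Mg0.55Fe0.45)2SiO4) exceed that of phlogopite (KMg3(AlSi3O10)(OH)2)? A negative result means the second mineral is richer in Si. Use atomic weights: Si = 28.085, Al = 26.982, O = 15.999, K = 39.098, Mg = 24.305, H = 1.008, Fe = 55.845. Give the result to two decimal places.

-3.58 percentage points

M((Mg0.55Fe0.45)2SiO4) = 169.077 g/mol, so wt% Si = 28.085/169.077 × 100 = 16.61%.
M(KMg3(AlSi3O10)(OH)2) = 417.254 g/mol, so wt% Si = 84.255/417.254 × 100 = 20.19%.
16.61 − 20.19 = -3.58 pp.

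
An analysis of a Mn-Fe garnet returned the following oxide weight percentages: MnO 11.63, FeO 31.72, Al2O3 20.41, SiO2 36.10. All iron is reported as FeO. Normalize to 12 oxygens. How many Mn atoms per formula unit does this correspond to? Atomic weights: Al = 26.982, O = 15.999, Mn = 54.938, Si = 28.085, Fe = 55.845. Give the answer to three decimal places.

MnO (M=70.937): mol = 0.16395; Mn = 0.16395, O = 0.16395.
FeO (M=71.844): mol = 0.44151; Fe = 0.44151, O = 0.44151.
Al2O3 (M=101.961): mol = 0.20017; Al = 0.40034, O = 0.60051.
SiO2 (M=60.083): mol = 0.60084; Si = 0.60084, O = 1.20168.
ΣO = 2.40765; factor = 12/ΣO = 4.98411.
Mn apfu = 0.16395 × 4.98411 = 0.817.

0.817 Mn apfu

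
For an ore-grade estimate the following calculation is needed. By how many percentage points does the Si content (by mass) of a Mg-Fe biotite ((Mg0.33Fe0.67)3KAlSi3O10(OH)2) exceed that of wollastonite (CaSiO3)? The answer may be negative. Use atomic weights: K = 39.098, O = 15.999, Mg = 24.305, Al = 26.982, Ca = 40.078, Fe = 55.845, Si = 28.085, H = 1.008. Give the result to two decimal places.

-6.65 percentage points

M((Mg0.33Fe0.67)3KAlSi3O10(OH)2) = 480.649 g/mol, so wt% Si = 84.255/480.649 × 100 = 17.53%.
M(CaSiO3) = 116.160 g/mol, so wt% Si = 28.085/116.160 × 100 = 24.18%.
17.53 − 24.18 = -6.65 pp.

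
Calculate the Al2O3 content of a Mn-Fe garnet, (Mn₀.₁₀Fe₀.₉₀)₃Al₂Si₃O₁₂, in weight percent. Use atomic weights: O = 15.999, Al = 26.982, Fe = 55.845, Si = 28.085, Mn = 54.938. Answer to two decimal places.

20.50 wt%

Formula mass = 497.470 g/mol.
2 Al → 1.0000 mol Al2O3 per formula unit; M(Al2O3) = 101.961, so Al2O3 mass = 101.961 g.
101.961/497.470 × 100 = 20.50 wt%.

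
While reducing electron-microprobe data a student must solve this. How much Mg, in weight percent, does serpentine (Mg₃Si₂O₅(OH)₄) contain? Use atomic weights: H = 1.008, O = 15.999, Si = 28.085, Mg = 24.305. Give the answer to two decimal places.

26.31 weight percent

Molar mass of Mg₃Si₂O₅(OH)₄: 3*24.305 + 2*28.085 + 9*15.999 + 4*1.008 = 277.108 g/mol.
Mass of Mg per formula unit: 3 × 24.305 = 72.915 g.
Weight fraction Mg = 72.915 / 277.108 = 0.2631.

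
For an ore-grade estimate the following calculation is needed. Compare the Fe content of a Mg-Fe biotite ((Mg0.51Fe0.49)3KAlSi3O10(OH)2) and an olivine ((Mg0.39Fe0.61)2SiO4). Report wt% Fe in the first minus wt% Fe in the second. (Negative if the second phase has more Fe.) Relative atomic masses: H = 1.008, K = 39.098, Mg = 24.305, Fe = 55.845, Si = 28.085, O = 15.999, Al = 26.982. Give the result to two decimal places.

M((Mg0.51Fe0.49)3KAlSi3O10(OH)2) = 463.618 g/mol, so wt% Fe = 82.092/463.618 × 100 = 17.71%.
M((Mg0.39Fe0.61)2SiO4) = 179.170 g/mol, so wt% Fe = 68.131/179.170 × 100 = 38.03%.
17.71 − 38.03 = -20.32 pp.

-20.32 percentage points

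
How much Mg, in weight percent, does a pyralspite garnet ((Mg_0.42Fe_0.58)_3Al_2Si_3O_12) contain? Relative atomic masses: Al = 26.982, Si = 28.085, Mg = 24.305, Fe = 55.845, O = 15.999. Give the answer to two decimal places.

6.69 weight percent

Formula mass = 1.26*24.305 + 1.74*55.845 + 2*26.982 + 3*28.085 + 12*15.999 = 458.002 g/mol, of which 30.624 g is Mg.
So Mg makes up 30.624/458.002 = 0.0669 of the mass, i.e. 6.69%.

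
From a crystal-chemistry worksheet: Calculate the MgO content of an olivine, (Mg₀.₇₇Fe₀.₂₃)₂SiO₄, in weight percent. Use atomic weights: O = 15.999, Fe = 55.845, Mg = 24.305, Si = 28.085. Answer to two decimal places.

Formula mass = 155.199 g/mol.
1.54 Mg → 1.5400 mol MgO per formula unit; M(MgO) = 40.304, so MgO mass = 62.068 g.
62.068/155.199 × 100 = 39.99 wt%.

39.99 wt%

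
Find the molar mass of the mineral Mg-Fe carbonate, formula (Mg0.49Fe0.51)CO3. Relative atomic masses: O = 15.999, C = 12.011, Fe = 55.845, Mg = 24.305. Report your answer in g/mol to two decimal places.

The formula mass is the sum 0.49·24.305 + 0.51·55.845 + 1·12.011 + 3·15.999.

100.40 g/mol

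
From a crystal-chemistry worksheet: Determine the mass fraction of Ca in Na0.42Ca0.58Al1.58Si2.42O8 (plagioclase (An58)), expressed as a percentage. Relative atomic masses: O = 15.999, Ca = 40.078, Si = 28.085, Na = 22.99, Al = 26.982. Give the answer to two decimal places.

8.56 wt%

M(Na0.42Ca0.58Al1.58Si2.42O8) = 271.490 g/mol.
Ca contributes 0.58 × 40.078 = 23.245 g per mole.
23.245/271.490 = 0.0856 → 8.56%.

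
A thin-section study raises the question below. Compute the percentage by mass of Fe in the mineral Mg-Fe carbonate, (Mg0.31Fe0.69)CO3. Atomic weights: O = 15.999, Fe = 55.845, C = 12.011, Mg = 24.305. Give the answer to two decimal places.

36.33 weight percent

Molar mass of (Mg0.31Fe0.69)CO3: 0.31*24.305 + 0.69*55.845 + 1*12.011 + 3*15.999 = 106.076 g/mol.
Mass of Fe per formula unit: 0.69 × 55.845 = 38.533 g.
Weight fraction Fe = 38.533 / 106.076 = 0.3633.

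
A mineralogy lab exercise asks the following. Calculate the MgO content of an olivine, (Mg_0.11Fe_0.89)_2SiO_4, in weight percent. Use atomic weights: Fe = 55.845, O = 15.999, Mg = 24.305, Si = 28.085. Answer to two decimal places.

Molar mass of (Mg_0.11Fe_0.89)_2SiO_4 = 0.22×24.305 + 1.78×55.845 + 1×28.085 + 4×15.999 = 196.832 g/mol.
Each formula unit contains 0.22 Mg, equivalent to 0.22/1 = 0.2200 mol MgO.
M(MgO) = 1×24.305 + 1×15.999 = 40.304 g/mol.
Mass of MgO per formula unit = 0.2200 × 40.304 = 8.867 g.
MgO wt% = 8.867 / 196.832 × 100 = 4.50%.

4.50 wt%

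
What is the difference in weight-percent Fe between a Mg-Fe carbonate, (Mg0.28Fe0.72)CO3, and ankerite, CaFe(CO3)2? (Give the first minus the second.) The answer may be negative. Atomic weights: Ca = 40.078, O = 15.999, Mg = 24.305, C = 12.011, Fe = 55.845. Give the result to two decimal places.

Fe in (Mg0.28Fe0.72)CO3: molar mass 107.022 g/mol; 0.72×55.845 = 40.208 g → 37.57 wt%.
Fe in CaFe(CO3)2: molar mass 215.939 g/mol; 1×55.845 = 55.845 g → 25.86 wt%.
Difference = 37.57 − 25.86 = 11.71 percentage points.

11.71 percentage points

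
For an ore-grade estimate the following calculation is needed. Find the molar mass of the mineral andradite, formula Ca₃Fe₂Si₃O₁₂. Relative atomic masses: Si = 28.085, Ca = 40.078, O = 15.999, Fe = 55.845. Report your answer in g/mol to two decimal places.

508.17 g/mol

Ca: 3 × 40.078 = 120.2340
Fe: 2 × 55.845 = 111.6900
Si: 3 × 28.085 = 84.2550
O: 12 × 15.999 = 191.9880
Summing the contributions gives the formula mass.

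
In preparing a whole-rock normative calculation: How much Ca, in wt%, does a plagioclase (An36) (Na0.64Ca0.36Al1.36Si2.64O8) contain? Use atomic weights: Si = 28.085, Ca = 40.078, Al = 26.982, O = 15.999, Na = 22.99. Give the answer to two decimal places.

M(Na0.64Ca0.36Al1.36Si2.64O8) = 267.974 g/mol.
Ca contributes 0.36 × 40.078 = 14.428 g per mole.
14.428/267.974 = 0.0538 → 5.38%.

5.38 wt%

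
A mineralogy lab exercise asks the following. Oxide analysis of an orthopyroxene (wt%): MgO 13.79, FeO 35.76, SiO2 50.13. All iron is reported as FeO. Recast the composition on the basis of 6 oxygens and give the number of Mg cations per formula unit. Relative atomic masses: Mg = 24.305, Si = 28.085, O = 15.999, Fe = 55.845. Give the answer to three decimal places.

0.818 Mg apfu

13.79 wt% MgO ÷ 40.304 g/mol = 0.34215 mol, giving 0.34215 Mg and 0.34215 O.
35.76 wt% FeO ÷ 71.844 g/mol = 0.49775 mol, giving 0.49775 Fe and 0.49775 O.
50.13 wt% SiO2 ÷ 60.083 g/mol = 0.83435 mol, giving 0.83435 Si and 1.66870 O.
Oxygen sums to 2.50860; scaling by 6/2.50860 = 2.39177 puts the formula on 6 O.
Mg: 0.34215 × 2.39177 = 0.818 atoms per formula unit.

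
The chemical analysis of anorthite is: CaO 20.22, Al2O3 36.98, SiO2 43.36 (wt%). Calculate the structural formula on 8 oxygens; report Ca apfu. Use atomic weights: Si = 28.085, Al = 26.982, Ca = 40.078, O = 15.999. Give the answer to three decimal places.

CaO: 20.22/56.077 = 0.36058 mol → 0.36058 mol Ca, 0.36058 mol O.
Al2O3: 36.98/101.961 = 0.36269 mol → 0.72538 mol Al, 1.08807 mol O.
SiO2: 43.36/60.083 = 0.72167 mol → 0.72167 mol Si, 1.44334 mol O.
Total oxygen = 2.89199 mol. Normalization factor = 8/2.89199 = 2.76626.
Ca per 8 O = 0.36058 × 2.76626 = 0.997.

0.997 Ca apfu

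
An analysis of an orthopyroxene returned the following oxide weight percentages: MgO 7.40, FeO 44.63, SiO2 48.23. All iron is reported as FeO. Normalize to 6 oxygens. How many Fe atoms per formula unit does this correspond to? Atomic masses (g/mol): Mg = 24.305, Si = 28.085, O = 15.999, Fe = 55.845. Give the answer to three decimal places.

1.546 Fe apfu

MgO: 7.40/40.304 = 0.18360 mol → 0.18360 mol Mg, 0.18360 mol O.
FeO: 44.63/71.844 = 0.62121 mol → 0.62121 mol Fe, 0.62121 mol O.
SiO2: 48.23/60.083 = 0.80272 mol → 0.80272 mol Si, 1.60544 mol O.
Total oxygen = 2.41025 mol. Normalization factor = 6/2.41025 = 2.48937.
Fe per 6 O = 0.62121 × 2.48937 = 1.546.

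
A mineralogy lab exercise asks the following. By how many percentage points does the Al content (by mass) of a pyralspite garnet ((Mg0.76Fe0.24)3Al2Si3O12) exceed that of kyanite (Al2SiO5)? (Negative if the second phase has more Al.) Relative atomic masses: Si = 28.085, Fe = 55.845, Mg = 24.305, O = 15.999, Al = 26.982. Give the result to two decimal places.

M((Mg0.76Fe0.24)3Al2Si3O12) = 425.831 g/mol, so wt% Al = 53.964/425.831 × 100 = 12.67%.
M(Al2SiO5) = 162.044 g/mol, so wt% Al = 53.964/162.044 × 100 = 33.30%.
12.67 − 33.30 = -20.63 pp.

-20.63 percentage points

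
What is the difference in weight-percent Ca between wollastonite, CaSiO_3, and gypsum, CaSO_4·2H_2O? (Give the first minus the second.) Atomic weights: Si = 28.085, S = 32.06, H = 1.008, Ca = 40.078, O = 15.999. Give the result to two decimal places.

11.22 percentage points

First mineral: 40.078 g Ca in 116.160 g formula = 34.50 wt% Ca.
Second mineral: 40.078 g Ca in 172.164 g formula = 23.28 wt% Ca.
34.50% − 23.28% gives a difference of 11.22 percentage points.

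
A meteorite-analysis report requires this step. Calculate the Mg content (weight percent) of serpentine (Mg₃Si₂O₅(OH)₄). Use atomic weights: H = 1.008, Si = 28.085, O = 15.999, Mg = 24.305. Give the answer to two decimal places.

Molar mass of Mg₃Si₂O₅(OH)₄: 3×24.305 + 2×28.085 + 9×15.999 + 4×1.008 = 277.108 g/mol.
Mass of Mg per formula unit: 3 × 24.305 = 72.915 g.
Weight fraction Mg = 72.915 / 277.108 = 0.2631.

26.31 weight percent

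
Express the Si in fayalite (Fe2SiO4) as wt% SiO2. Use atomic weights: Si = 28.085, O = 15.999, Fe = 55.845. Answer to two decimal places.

Formula mass = 203.771 g/mol.
1 Si → 1.0000 mol SiO2 per formula unit; M(SiO2) = 60.083, so SiO2 mass = 60.083 g.
60.083/203.771 × 100 = 29.49 wt%.

29.49 wt%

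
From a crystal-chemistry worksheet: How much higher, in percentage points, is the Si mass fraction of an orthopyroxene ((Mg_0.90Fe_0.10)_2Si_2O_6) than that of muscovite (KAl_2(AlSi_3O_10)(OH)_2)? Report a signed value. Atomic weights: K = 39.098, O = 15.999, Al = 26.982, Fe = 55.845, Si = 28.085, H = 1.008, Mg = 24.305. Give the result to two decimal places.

Si in (Mg_0.90Fe_0.10)_2Si_2O_6: molar mass 207.082 g/mol; 2×28.085 = 56.170 g → 27.12 wt%.
Si in KAl_2(AlSi_3O_10)(OH)_2: molar mass 398.303 g/mol; 3×28.085 = 84.255 g → 21.15 wt%.
Difference = 27.12 − 21.15 = 5.97 percentage points.

5.97 percentage points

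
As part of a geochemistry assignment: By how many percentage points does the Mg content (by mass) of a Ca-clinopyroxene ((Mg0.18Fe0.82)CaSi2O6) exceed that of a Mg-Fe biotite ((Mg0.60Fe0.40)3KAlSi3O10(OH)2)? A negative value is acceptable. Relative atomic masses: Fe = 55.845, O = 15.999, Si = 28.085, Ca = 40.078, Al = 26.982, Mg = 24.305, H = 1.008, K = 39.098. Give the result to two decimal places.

Mg in (Mg0.18Fe0.82)CaSi2O6: molar mass 242.410 g/mol; 0.18×24.305 = 4.375 g → 1.80 wt%.
Mg in (Mg0.60Fe0.40)3KAlSi3O10(OH)2: molar mass 455.102 g/mol; 1.80×24.305 = 43.749 g → 9.61 wt%.
Difference = 1.80 − 9.61 = -7.81 percentage points.

-7.81 percentage points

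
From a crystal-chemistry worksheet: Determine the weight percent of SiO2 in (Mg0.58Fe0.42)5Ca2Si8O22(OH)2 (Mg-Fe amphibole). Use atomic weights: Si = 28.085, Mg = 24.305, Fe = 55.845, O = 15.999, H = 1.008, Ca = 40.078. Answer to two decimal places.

54.71 wt%

M((Mg0.58Fe0.42)5Ca2Si8O22(OH)2) = 878.587 g/mol; M(SiO2) = 60.083 g/mol.
Moles SiO2 per formula unit = 8 Si ÷ 1 = 8.0000.
SiO2 fraction = (8.0000 × 60.083) / 878.587 = 480.664/878.587 = 0.5471.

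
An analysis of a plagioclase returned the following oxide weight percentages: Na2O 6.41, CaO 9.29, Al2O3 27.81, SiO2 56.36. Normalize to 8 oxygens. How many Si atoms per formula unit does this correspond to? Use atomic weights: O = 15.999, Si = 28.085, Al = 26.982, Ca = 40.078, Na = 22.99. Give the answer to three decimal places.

Na2O: 6.41/61.979 = 0.10342 mol → 0.20684 mol Na, 0.10342 mol O.
CaO: 9.29/56.077 = 0.16567 mol → 0.16567 mol Ca, 0.16567 mol O.
Al2O3: 27.81/101.961 = 0.27275 mol → 0.54550 mol Al, 0.81825 mol O.
SiO2: 56.36/60.083 = 0.93804 mol → 0.93804 mol Si, 1.87608 mol O.
Total oxygen = 2.96342 mol. Normalization factor = 8/2.96342 = 2.69958.
Si per 8 O = 0.93804 × 2.69958 = 2.532.

2.532 Si apfu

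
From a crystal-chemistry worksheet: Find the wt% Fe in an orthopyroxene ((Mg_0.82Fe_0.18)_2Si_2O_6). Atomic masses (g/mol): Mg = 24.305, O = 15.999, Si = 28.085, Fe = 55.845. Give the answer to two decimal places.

9.48 mass %

Formula mass = 1.64·24.305 + 0.36·55.845 + 2·28.085 + 6·15.999 = 212.128 g/mol, of which 20.104 g is Fe.
So Fe makes up 20.104/212.128 = 0.0948 of the mass, i.e. 9.48%.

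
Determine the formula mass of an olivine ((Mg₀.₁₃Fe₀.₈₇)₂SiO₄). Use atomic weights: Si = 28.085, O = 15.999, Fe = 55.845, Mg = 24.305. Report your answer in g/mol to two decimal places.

195.57 g/mol

The formula mass is the sum 0.26*24.305 + 1.74*55.845 + 1*28.085 + 4*15.999.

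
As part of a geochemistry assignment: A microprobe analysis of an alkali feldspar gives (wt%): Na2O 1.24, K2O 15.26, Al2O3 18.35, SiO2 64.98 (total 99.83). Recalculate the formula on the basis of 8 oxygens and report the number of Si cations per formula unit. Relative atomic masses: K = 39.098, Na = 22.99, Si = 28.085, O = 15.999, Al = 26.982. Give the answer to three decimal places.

Na2O (M=61.979): mol = 0.02001; Na = 0.04002, O = 0.02001.
K2O (M=94.195): mol = 0.16200; K = 0.32400, O = 0.16200.
Al2O3 (M=101.961): mol = 0.17997; Al = 0.35994, O = 0.53991.
SiO2 (M=60.083): mol = 1.08150; Si = 1.08150, O = 2.16300.
ΣO = 2.88492; factor = 8/ΣO = 2.77304.
Si apfu = 1.08150 × 2.77304 = 2.999.

2.999 Si apfu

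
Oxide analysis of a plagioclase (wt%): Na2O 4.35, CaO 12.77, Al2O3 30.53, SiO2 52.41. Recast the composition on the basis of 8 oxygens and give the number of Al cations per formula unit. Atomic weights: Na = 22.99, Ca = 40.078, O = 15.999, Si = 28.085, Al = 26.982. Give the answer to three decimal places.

1.629 Al apfu

Na2O (M=61.979): mol = 0.07019; Na = 0.14038, O = 0.07019.
CaO (M=56.077): mol = 0.22772; Ca = 0.22772, O = 0.22772.
Al2O3 (M=101.961): mol = 0.29943; Al = 0.59886, O = 0.89829.
SiO2 (M=60.083): mol = 0.87229; Si = 0.87229, O = 1.74458.
ΣO = 2.94078; factor = 8/ΣO = 2.72037.
Al apfu = 0.59886 × 2.72037 = 1.629.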